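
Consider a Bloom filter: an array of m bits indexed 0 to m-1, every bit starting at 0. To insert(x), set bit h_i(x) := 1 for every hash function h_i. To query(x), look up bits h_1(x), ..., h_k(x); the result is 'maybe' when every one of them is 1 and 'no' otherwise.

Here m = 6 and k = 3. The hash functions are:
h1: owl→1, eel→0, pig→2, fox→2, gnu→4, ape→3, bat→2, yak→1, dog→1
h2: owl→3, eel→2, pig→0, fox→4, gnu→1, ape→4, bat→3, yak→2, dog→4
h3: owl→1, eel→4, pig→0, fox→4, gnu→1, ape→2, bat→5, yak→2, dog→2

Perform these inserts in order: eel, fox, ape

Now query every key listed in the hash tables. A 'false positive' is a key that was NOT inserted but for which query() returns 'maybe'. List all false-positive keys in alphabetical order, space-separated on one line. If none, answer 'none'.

Start: bits=000000
After insert 'eel': sets bits 0 2 4 -> bits=101010
After insert 'fox': sets bits 2 4 -> bits=101010
After insert 'ape': sets bits 2 3 4 -> bits=101110
Not inserted: bat dog gnu owl pig yak — query each against bits=101110:
query bat: checks bit2=1, bit3=1, bit5=0 (has a 0) -> no => not a false positive
query dog: checks bit1=0, bit2=1, bit4=1 (has a 0) -> no => not a false positive
query gnu: checks bit1=0, bit4=1 (has a 0) -> no => not a false positive
query owl: checks bit1=0, bit3=1 (has a 0) -> no => not a false positive
query pig: checks bit0=1, bit2=1 (all 1) -> maybe => FALSE POSITIVE
query yak: checks bit1=0, bit2=1 (has a 0) -> no => not a false positive
False positives (alphabetical): pig

Answer: pig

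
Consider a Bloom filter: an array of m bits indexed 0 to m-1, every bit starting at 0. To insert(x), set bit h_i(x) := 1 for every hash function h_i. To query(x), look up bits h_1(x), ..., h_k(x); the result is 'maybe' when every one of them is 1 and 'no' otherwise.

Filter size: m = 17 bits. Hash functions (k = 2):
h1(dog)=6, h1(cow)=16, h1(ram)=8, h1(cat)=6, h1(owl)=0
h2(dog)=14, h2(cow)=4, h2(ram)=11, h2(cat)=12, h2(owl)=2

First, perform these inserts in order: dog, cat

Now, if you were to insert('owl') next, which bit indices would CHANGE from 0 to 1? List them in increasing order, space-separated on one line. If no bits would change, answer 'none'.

Answer: 0 2

Derivation:
Start: bits=00000000000000000
After insert 'dog': sets bits 6 14 -> bits=00000010000000100
After insert 'cat': sets bits 6 12 -> bits=00000010000010100
insert 'owl' would touch bits 0 2; currently bit0=0, bit2=0
Bits that are 0 among those (would change 0->1): 0 2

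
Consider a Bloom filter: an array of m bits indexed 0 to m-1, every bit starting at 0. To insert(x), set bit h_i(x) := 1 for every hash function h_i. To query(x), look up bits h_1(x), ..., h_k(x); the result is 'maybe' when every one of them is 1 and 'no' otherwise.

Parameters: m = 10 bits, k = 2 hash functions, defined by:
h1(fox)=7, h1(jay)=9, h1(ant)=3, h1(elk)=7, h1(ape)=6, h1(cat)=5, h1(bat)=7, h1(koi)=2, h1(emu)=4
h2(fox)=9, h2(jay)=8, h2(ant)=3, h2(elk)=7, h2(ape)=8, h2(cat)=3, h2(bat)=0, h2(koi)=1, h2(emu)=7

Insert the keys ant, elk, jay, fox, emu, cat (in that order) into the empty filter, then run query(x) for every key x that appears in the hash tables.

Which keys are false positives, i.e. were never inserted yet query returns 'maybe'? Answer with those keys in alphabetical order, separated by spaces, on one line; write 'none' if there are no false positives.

Start: bits=0000000000
After insert 'ant': sets bits 3 -> bits=0001000000
After insert 'elk': sets bits 7 -> bits=0001000100
After insert 'jay': sets bits 8 9 -> bits=0001000111
After insert 'fox': sets bits 7 9 -> bits=0001000111
After insert 'emu': sets bits 4 7 -> bits=0001100111
After insert 'cat': sets bits 3 5 -> bits=0001110111
Not inserted: ape bat koi — query each against bits=0001110111:
query ape: checks bit6=0, bit8=1 (has a 0) -> no => not a false positive
query bat: checks bit0=0, bit7=1 (has a 0) -> no => not a false positive
query koi: checks bit1=0, bit2=0 (has a 0) -> no => not a false positive
False positives (alphabetical): none

Answer: none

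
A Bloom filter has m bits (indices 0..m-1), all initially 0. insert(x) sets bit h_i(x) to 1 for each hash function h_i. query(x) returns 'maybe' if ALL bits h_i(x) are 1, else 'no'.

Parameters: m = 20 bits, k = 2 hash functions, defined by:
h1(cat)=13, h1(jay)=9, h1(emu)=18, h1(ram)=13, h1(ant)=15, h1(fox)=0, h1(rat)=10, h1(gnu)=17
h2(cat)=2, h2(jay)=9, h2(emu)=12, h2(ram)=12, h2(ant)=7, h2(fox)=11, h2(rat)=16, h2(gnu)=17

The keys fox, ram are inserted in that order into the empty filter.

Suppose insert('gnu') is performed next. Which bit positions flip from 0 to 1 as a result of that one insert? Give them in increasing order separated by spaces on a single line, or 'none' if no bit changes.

Start: bits=00000000000000000000
After insert 'fox': sets bits 0 11 -> bits=10000000000100000000
After insert 'ram': sets bits 12 13 -> bits=10000000000111000000
insert 'gnu' would touch bits 17; currently bit17=0
Bits that are 0 among those (would change 0->1): 17

Answer: 17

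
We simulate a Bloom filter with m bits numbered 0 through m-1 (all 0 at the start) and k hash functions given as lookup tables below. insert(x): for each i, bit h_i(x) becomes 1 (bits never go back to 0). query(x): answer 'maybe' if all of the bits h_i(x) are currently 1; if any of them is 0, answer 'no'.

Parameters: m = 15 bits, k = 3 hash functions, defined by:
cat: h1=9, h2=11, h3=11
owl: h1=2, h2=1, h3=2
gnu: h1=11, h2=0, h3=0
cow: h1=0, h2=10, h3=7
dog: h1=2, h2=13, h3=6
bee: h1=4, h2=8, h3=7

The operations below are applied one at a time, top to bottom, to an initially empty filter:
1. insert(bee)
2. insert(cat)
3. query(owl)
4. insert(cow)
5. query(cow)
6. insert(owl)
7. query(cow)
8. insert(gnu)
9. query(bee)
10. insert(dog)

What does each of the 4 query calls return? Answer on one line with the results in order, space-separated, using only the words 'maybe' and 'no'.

Answer: no maybe maybe maybe

Derivation:
Start: bits=000000000000000
Op 1: insert bee -> sets bits 4 7 8 -> bits=000010011000000
Op 2: insert cat -> sets bits 9 11 -> bits=000010011101000
Op 3: query owl -> checks bit1=0, bit2=0 (has a 0) -> no
Op 4: insert cow -> sets bits 0 7 10 -> bits=100010011111000
Op 5: query cow -> checks bit0=1, bit7=1, bit10=1 (all 1) -> maybe
Op 6: insert owl -> sets bits 1 2 -> bits=111010011111000
Op 7: query cow -> checks bit0=1, bit7=1, bit10=1 (all 1) -> maybe
Op 8: insert gnu -> sets bits 0 11 -> bits=111010011111000
Op 9: query bee -> checks bit4=1, bit7=1, bit8=1 (all 1) -> maybe
Op 10: insert dog -> sets bits 2 6 13 -> bits=111010111111010
Query results in order: no maybe maybe maybe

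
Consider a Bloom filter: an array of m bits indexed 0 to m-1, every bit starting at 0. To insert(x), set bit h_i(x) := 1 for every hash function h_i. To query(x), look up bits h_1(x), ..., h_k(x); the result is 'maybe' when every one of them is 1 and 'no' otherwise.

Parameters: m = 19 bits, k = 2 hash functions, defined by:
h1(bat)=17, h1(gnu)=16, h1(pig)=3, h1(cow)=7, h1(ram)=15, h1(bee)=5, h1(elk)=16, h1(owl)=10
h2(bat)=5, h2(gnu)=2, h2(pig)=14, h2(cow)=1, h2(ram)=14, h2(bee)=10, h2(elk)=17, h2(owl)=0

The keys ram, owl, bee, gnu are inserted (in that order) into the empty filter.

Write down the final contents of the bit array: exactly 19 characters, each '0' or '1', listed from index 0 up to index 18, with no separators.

Start: bits=0000000000000000000
After insert 'ram': sets bits 14 15 -> bits=0000000000000011000
After insert 'owl': sets bits 0 10 -> bits=1000000000100011000
After insert 'bee': sets bits 5 10 -> bits=1000010000100011000
After insert 'gnu': sets bits 2 16 -> bits=1010010000100011100

Answer: 1010010000100011100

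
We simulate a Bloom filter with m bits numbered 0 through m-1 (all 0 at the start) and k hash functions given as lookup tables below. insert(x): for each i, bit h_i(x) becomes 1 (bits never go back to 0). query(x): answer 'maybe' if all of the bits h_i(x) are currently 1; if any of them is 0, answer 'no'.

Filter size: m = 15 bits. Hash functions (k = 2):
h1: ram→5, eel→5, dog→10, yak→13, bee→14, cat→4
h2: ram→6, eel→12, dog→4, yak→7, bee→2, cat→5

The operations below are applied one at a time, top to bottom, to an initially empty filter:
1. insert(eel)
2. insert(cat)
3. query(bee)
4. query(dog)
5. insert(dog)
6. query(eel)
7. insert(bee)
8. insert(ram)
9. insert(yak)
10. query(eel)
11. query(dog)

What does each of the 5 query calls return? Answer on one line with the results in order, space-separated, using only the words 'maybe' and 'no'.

Start: bits=000000000000000
Op 1: insert eel -> sets bits 5 12 -> bits=000001000000100
Op 2: insert cat -> sets bits 4 5 -> bits=000011000000100
Op 3: query bee -> checks bit2=0, bit14=0 (has a 0) -> no
Op 4: query dog -> checks bit4=1, bit10=0 (has a 0) -> no
Op 5: insert dog -> sets bits 4 10 -> bits=000011000010100
Op 6: query eel -> checks bit5=1, bit12=1 (all 1) -> maybe
Op 7: insert bee -> sets bits 2 14 -> bits=001011000010101
Op 8: insert ram -> sets bits 5 6 -> bits=001011100010101
Op 9: insert yak -> sets bits 7 13 -> bits=001011110010111
Op 10: query eel -> checks bit5=1, bit12=1 (all 1) -> maybe
Op 11: query dog -> checks bit4=1, bit10=1 (all 1) -> maybe
Query results in order: no no maybe maybe maybe

Answer: no no maybe maybe maybe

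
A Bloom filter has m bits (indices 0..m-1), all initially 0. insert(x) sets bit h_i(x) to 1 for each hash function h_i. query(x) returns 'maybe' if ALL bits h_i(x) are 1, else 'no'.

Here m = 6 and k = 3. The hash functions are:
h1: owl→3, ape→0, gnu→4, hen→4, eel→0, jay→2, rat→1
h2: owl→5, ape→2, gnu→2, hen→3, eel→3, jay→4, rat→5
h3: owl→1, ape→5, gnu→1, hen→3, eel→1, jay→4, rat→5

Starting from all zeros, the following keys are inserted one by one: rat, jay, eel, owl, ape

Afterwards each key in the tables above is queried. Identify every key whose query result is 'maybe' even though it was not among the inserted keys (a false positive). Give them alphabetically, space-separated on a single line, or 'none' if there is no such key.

Start: bits=000000
After insert 'rat': sets bits 1 5 -> bits=010001
After insert 'jay': sets bits 2 4 -> bits=011011
After insert 'eel': sets bits 0 1 3 -> bits=111111
After insert 'owl': sets bits 1 3 5 -> bits=111111
After insert 'ape': sets bits 0 2 5 -> bits=111111
Not inserted: gnu hen — query each against bits=111111:
query gnu: checks bit1=1, bit2=1, bit4=1 (all 1) -> maybe => FALSE POSITIVE
query hen: checks bit3=1, bit4=1 (all 1) -> maybe => FALSE POSITIVE
False positives (alphabetical): gnu hen

Answer: gnu hen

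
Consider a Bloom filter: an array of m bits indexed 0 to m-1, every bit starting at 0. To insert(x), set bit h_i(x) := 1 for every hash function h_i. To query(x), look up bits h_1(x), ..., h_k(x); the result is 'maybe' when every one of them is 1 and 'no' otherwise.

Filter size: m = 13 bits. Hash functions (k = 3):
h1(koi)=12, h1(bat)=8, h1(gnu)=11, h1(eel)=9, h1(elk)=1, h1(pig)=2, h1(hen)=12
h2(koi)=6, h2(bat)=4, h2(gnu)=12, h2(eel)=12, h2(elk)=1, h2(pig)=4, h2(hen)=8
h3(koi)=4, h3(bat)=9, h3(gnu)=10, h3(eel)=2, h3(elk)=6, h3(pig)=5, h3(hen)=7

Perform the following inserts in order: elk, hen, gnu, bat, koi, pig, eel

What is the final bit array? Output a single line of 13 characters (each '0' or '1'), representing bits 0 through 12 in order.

Start: bits=0000000000000
After insert 'elk': sets bits 1 6 -> bits=0100001000000
After insert 'hen': sets bits 7 8 12 -> bits=0100001110001
After insert 'gnu': sets bits 10 11 12 -> bits=0100001110111
After insert 'bat': sets bits 4 8 9 -> bits=0100101111111
After insert 'koi': sets bits 4 6 12 -> bits=0100101111111
After insert 'pig': sets bits 2 4 5 -> bits=0110111111111
After insert 'eel': sets bits 2 9 12 -> bits=0110111111111

Answer: 0110111111111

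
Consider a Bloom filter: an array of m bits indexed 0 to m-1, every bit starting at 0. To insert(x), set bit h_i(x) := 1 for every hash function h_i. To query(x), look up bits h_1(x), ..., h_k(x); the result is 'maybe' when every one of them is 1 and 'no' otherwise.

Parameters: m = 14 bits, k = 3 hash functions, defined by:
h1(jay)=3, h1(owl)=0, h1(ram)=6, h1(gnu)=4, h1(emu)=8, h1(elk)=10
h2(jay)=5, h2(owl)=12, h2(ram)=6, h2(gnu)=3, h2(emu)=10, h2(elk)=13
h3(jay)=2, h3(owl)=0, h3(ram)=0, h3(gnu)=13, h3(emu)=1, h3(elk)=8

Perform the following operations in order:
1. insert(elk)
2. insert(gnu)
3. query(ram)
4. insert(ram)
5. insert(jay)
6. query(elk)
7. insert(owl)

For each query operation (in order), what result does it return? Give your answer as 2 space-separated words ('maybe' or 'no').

Start: bits=00000000000000
Op 1: insert elk -> sets bits 8 10 13 -> bits=00000000101001
Op 2: insert gnu -> sets bits 3 4 13 -> bits=00011000101001
Op 3: query ram -> checks bit0=0, bit6=0 (has a 0) -> no
Op 4: insert ram -> sets bits 0 6 -> bits=10011010101001
Op 5: insert jay -> sets bits 2 3 5 -> bits=10111110101001
Op 6: query elk -> checks bit8=1, bit10=1, bit13=1 (all 1) -> maybe
Op 7: insert owl -> sets bits 0 12 -> bits=10111110101011
Query results in order: no maybe

Answer: no maybe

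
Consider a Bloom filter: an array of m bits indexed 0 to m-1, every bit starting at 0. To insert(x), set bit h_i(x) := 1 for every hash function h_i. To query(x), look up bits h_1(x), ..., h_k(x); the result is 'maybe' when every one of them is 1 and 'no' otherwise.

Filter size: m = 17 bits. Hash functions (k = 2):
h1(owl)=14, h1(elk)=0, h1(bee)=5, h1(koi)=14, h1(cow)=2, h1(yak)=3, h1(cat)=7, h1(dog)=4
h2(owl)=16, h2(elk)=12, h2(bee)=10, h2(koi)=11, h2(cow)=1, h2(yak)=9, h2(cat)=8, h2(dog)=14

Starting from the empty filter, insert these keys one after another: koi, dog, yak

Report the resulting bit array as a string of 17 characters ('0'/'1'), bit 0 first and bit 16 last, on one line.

Answer: 00011000010100100

Derivation:
Start: bits=00000000000000000
After insert 'koi': sets bits 11 14 -> bits=00000000000100100
After insert 'dog': sets bits 4 14 -> bits=00001000000100100
After insert 'yak': sets bits 3 9 -> bits=00011000010100100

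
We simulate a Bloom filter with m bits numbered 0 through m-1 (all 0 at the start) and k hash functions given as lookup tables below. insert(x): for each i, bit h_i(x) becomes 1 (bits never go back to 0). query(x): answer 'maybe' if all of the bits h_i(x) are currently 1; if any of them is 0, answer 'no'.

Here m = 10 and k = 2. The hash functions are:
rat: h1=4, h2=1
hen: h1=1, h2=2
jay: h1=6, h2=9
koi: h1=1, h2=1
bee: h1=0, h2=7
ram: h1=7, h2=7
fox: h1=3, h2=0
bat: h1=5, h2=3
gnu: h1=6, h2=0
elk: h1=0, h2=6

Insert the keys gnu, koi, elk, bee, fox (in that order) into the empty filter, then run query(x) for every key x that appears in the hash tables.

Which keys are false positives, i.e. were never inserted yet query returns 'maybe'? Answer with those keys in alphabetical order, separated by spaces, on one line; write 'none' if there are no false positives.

Answer: ram

Derivation:
Start: bits=0000000000
After insert 'gnu': sets bits 0 6 -> bits=1000001000
After insert 'koi': sets bits 1 -> bits=1100001000
After insert 'elk': sets bits 0 6 -> bits=1100001000
After insert 'bee': sets bits 0 7 -> bits=1100001100
After insert 'fox': sets bits 0 3 -> bits=1101001100
Not inserted: bat hen jay ram rat — query each against bits=1101001100:
query bat: checks bit3=1, bit5=0 (has a 0) -> no => not a false positive
query hen: checks bit1=1, bit2=0 (has a 0) -> no => not a false positive
query jay: checks bit6=1, bit9=0 (has a 0) -> no => not a false positive
query ram: checks bit7=1 (all 1) -> maybe => FALSE POSITIVE
query rat: checks bit1=1, bit4=0 (has a 0) -> no => not a false positive
False positives (alphabetical): ram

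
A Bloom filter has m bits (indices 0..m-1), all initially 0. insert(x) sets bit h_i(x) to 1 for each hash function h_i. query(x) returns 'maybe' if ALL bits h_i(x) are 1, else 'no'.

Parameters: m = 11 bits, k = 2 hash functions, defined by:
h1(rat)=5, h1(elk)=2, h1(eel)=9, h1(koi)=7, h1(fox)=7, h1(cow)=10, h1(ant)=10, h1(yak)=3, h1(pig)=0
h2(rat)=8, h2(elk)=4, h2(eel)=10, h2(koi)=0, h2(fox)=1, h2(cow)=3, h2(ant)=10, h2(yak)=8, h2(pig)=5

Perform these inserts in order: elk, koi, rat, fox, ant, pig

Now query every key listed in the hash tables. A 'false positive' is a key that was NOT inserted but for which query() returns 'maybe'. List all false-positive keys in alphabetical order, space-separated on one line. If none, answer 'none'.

Start: bits=00000000000
After insert 'elk': sets bits 2 4 -> bits=00101000000
After insert 'koi': sets bits 0 7 -> bits=10101001000
After insert 'rat': sets bits 5 8 -> bits=10101101100
After insert 'fox': sets bits 1 7 -> bits=11101101100
After insert 'ant': sets bits 10 -> bits=11101101101
After insert 'pig': sets bits 0 5 -> bits=11101101101
Not inserted: cow eel yak — query each against bits=11101101101:
query cow: checks bit3=0, bit10=1 (has a 0) -> no => not a false positive
query eel: checks bit9=0, bit10=1 (has a 0) -> no => not a false positive
query yak: checks bit3=0, bit8=1 (has a 0) -> no => not a false positive
False positives (alphabetical): none

Answer: none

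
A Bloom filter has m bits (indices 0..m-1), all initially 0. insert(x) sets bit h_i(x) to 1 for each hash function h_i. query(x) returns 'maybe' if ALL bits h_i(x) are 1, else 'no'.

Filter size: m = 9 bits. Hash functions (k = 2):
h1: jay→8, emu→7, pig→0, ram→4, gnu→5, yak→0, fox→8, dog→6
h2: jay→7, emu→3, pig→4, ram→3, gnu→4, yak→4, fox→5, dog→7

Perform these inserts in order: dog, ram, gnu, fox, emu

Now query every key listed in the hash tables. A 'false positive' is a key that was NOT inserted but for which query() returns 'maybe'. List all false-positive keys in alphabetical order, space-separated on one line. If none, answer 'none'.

Start: bits=000000000
After insert 'dog': sets bits 6 7 -> bits=000000110
After insert 'ram': sets bits 3 4 -> bits=000110110
After insert 'gnu': sets bits 4 5 -> bits=000111110
After insert 'fox': sets bits 5 8 -> bits=000111111
After insert 'emu': sets bits 3 7 -> bits=000111111
Not inserted: jay pig yak — query each against bits=000111111:
query jay: checks bit7=1, bit8=1 (all 1) -> maybe => FALSE POSITIVE
query pig: checks bit0=0, bit4=1 (has a 0) -> no => not a false positive
query yak: checks bit0=0, bit4=1 (has a 0) -> no => not a false positive
False positives (alphabetical): jay

Answer: jay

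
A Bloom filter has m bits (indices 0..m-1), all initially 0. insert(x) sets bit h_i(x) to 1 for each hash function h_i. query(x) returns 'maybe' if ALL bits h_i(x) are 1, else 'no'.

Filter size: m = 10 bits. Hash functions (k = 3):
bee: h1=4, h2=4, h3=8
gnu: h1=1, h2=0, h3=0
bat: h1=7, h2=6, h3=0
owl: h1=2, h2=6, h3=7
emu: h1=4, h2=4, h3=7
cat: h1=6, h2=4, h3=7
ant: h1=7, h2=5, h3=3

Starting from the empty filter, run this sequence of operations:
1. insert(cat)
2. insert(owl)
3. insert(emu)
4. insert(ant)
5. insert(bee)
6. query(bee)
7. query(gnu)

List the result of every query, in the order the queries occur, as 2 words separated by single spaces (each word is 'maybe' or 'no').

Answer: maybe no

Derivation:
Start: bits=0000000000
Op 1: insert cat -> sets bits 4 6 7 -> bits=0000101100
Op 2: insert owl -> sets bits 2 6 7 -> bits=0010101100
Op 3: insert emu -> sets bits 4 7 -> bits=0010101100
Op 4: insert ant -> sets bits 3 5 7 -> bits=0011111100
Op 5: insert bee -> sets bits 4 8 -> bits=0011111110
Op 6: query bee -> checks bit4=1, bit8=1 (all 1) -> maybe
Op 7: query gnu -> checks bit0=0, bit1=0 (has a 0) -> no
Query results in order: maybe no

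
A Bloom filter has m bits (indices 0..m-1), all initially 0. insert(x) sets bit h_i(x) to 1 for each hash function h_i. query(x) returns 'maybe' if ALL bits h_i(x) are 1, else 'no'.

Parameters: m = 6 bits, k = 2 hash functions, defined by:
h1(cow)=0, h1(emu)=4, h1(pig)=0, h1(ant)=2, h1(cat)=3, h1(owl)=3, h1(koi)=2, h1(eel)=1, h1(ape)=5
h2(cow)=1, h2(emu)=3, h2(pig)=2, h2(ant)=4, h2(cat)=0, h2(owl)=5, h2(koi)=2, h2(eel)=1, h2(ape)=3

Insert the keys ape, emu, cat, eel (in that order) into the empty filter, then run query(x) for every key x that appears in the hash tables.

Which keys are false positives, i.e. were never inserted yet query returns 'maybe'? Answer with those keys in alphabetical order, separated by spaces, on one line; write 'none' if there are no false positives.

Answer: cow owl

Derivation:
Start: bits=000000
After insert 'ape': sets bits 3 5 -> bits=000101
After insert 'emu': sets bits 3 4 -> bits=000111
After insert 'cat': sets bits 0 3 -> bits=100111
After insert 'eel': sets bits 1 -> bits=110111
Not inserted: ant cow koi owl pig — query each against bits=110111:
query ant: checks bit2=0, bit4=1 (has a 0) -> no => not a false positive
query cow: checks bit0=1, bit1=1 (all 1) -> maybe => FALSE POSITIVE
query koi: checks bit2=0 (has a 0) -> no => not a false positive
query owl: checks bit3=1, bit5=1 (all 1) -> maybe => FALSE POSITIVE
query pig: checks bit0=1, bit2=0 (has a 0) -> no => not a false positive
False positives (alphabetical): cow owl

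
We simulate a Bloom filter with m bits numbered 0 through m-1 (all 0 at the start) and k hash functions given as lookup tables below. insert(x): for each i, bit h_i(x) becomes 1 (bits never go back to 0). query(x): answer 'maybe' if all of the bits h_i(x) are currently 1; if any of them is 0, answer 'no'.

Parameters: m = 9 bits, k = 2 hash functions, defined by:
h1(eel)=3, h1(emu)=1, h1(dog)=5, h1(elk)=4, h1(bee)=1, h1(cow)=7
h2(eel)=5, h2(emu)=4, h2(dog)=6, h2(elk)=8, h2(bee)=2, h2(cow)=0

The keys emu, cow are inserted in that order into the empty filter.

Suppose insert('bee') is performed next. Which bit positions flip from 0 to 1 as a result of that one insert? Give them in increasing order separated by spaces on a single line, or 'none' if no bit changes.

Start: bits=000000000
After insert 'emu': sets bits 1 4 -> bits=010010000
After insert 'cow': sets bits 0 7 -> bits=110010010
insert 'bee' would touch bits 1 2; currently bit1=1, bit2=0
Bits that are 0 among those (would change 0->1): 2

Answer: 2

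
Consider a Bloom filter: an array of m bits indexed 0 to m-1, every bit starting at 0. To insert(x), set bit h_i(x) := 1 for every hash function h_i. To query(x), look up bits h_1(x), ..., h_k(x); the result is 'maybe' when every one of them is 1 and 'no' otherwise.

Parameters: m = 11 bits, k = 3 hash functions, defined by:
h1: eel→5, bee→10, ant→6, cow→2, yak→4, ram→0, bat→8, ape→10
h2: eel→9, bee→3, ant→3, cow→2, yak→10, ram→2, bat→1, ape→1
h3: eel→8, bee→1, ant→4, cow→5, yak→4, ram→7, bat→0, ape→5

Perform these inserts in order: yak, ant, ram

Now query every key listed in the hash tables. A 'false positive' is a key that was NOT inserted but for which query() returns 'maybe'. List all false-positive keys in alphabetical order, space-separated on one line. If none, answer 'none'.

Start: bits=00000000000
After insert 'yak': sets bits 4 10 -> bits=00001000001
After insert 'ant': sets bits 3 4 6 -> bits=00011010001
After insert 'ram': sets bits 0 2 7 -> bits=10111011001
Not inserted: ape bat bee cow eel — query each against bits=10111011001:
query ape: checks bit1=0, bit5=0, bit10=1 (has a 0) -> no => not a false positive
query bat: checks bit0=1, bit1=0, bit8=0 (has a 0) -> no => not a false positive
query bee: checks bit1=0, bit3=1, bit10=1 (has a 0) -> no => not a false positive
query cow: checks bit2=1, bit5=0 (has a 0) -> no => not a false positive
query eel: checks bit5=0, bit8=0, bit9=0 (has a 0) -> no => not a false positive
False positives (alphabetical): none

Answer: none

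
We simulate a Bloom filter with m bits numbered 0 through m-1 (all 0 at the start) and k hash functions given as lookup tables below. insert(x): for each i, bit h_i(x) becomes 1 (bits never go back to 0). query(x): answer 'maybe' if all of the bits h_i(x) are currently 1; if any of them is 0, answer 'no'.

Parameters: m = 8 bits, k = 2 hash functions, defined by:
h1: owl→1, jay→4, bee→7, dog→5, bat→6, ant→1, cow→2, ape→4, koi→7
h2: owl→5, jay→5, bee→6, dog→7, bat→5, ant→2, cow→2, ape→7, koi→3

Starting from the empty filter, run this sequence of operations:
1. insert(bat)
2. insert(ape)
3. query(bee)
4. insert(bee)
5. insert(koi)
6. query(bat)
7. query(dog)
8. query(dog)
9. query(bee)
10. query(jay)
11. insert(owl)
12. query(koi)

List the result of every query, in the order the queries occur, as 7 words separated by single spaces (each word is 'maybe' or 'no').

Start: bits=00000000
Op 1: insert bat -> sets bits 5 6 -> bits=00000110
Op 2: insert ape -> sets bits 4 7 -> bits=00001111
Op 3: query bee -> checks bit6=1, bit7=1 (all 1) -> maybe
Op 4: insert bee -> sets bits 6 7 -> bits=00001111
Op 5: insert koi -> sets bits 3 7 -> bits=00011111
Op 6: query bat -> checks bit5=1, bit6=1 (all 1) -> maybe
Op 7: query dog -> checks bit5=1, bit7=1 (all 1) -> maybe
Op 8: query dog -> checks bit5=1, bit7=1 (all 1) -> maybe
Op 9: query bee -> checks bit6=1, bit7=1 (all 1) -> maybe
Op 10: query jay -> checks bit4=1, bit5=1 (all 1) -> maybe
Op 11: insert owl -> sets bits 1 5 -> bits=01011111
Op 12: query koi -> checks bit3=1, bit7=1 (all 1) -> maybe
Query results in order: maybe maybe maybe maybe maybe maybe maybe

Answer: maybe maybe maybe maybe maybe maybe maybe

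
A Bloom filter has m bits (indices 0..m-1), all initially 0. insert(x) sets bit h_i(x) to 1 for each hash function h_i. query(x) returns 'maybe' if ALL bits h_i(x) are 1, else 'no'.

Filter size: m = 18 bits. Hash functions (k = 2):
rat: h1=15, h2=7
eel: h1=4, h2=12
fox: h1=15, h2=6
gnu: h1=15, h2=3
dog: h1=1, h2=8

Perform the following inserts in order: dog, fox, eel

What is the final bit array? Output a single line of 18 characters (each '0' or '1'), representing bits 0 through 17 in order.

Start: bits=000000000000000000
After insert 'dog': sets bits 1 8 -> bits=010000001000000000
After insert 'fox': sets bits 6 15 -> bits=010000101000000100
After insert 'eel': sets bits 4 12 -> bits=010010101000100100

Answer: 010010101000100100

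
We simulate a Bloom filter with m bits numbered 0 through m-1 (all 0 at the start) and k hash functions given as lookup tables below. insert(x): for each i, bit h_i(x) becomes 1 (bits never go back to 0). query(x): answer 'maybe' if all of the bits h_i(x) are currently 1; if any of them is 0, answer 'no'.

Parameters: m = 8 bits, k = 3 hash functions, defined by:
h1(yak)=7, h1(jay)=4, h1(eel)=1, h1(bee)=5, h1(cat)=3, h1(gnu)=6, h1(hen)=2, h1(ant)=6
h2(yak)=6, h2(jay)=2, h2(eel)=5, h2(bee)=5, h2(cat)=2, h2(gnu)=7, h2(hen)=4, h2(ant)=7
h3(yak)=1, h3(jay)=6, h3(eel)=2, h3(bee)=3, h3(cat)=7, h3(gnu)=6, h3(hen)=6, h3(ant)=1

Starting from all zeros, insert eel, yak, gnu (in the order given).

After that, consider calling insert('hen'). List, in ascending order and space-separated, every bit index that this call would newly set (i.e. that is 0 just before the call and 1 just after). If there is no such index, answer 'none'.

Answer: 4

Derivation:
Start: bits=00000000
After insert 'eel': sets bits 1 2 5 -> bits=01100100
After insert 'yak': sets bits 1 6 7 -> bits=01100111
After insert 'gnu': sets bits 6 7 -> bits=01100111
insert 'hen' would touch bits 2 4 6; currently bit2=1, bit4=0, bit6=1
Bits that are 0 among those (would change 0->1): 4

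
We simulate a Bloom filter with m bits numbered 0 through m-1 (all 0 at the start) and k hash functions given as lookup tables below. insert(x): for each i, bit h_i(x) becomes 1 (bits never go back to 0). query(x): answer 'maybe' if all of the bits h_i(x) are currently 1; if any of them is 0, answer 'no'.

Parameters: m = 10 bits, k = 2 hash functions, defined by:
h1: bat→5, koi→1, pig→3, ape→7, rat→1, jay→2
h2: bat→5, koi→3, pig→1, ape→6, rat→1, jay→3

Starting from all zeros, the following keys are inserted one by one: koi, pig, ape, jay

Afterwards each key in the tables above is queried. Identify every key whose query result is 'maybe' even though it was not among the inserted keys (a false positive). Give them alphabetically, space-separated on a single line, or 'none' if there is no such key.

Start: bits=0000000000
After insert 'koi': sets bits 1 3 -> bits=0101000000
After insert 'pig': sets bits 1 3 -> bits=0101000000
After insert 'ape': sets bits 6 7 -> bits=0101001100
After insert 'jay': sets bits 2 3 -> bits=0111001100
Not inserted: bat rat — query each against bits=0111001100:
query bat: checks bit5=0 (has a 0) -> no => not a false positive
query rat: checks bit1=1 (all 1) -> maybe => FALSE POSITIVE
False positives (alphabetical): rat

Answer: rat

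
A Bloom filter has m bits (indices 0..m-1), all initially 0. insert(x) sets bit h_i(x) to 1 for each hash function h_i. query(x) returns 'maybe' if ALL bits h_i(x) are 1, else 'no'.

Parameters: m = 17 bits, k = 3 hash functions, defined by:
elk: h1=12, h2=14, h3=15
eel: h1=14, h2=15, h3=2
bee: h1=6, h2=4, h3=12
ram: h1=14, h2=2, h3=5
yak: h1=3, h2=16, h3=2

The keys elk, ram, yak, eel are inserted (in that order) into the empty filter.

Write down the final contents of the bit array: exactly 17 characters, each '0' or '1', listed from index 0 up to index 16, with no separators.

Start: bits=00000000000000000
After insert 'elk': sets bits 12 14 15 -> bits=00000000000010110
After insert 'ram': sets bits 2 5 14 -> bits=00100100000010110
After insert 'yak': sets bits 2 3 16 -> bits=00110100000010111
After insert 'eel': sets bits 2 14 15 -> bits=00110100000010111

Answer: 00110100000010111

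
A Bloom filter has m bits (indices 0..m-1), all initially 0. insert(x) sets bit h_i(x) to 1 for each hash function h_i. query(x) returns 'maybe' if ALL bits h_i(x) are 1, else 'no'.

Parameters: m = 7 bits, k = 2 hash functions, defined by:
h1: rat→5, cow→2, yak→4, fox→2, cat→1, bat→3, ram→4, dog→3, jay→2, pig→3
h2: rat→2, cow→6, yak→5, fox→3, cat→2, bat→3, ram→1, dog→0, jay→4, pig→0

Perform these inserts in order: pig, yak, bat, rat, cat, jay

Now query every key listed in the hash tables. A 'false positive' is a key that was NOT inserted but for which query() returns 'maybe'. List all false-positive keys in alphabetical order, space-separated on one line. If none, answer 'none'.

Answer: dog fox ram

Derivation:
Start: bits=0000000
After insert 'pig': sets bits 0 3 -> bits=1001000
After insert 'yak': sets bits 4 5 -> bits=1001110
After insert 'bat': sets bits 3 -> bits=1001110
After insert 'rat': sets bits 2 5 -> bits=1011110
After insert 'cat': sets bits 1 2 -> bits=1111110
After insert 'jay': sets bits 2 4 -> bits=1111110
Not inserted: cow dog fox ram — query each against bits=1111110:
query cow: checks bit2=1, bit6=0 (has a 0) -> no => not a false positive
query dog: checks bit0=1, bit3=1 (all 1) -> maybe => FALSE POSITIVE
query fox: checks bit2=1, bit3=1 (all 1) -> maybe => FALSE POSITIVE
query ram: checks bit1=1, bit4=1 (all 1) -> maybe => FALSE POSITIVE
False positives (alphabetical): dog fox ram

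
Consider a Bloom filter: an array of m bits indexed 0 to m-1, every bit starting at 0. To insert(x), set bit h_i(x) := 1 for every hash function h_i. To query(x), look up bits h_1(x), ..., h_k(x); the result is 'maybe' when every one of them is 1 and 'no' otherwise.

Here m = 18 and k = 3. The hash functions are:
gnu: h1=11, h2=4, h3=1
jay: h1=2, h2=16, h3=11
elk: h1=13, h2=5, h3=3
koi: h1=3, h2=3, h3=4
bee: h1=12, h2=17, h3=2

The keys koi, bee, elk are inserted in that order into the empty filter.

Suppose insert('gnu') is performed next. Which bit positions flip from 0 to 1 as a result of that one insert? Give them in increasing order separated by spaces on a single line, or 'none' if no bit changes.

Start: bits=000000000000000000
After insert 'koi': sets bits 3 4 -> bits=000110000000000000
After insert 'bee': sets bits 2 12 17 -> bits=001110000000100001
After insert 'elk': sets bits 3 5 13 -> bits=001111000000110001
insert 'gnu' would touch bits 1 4 11; currently bit1=0, bit4=1, bit11=0
Bits that are 0 among those (would change 0->1): 1 11

Answer: 1 11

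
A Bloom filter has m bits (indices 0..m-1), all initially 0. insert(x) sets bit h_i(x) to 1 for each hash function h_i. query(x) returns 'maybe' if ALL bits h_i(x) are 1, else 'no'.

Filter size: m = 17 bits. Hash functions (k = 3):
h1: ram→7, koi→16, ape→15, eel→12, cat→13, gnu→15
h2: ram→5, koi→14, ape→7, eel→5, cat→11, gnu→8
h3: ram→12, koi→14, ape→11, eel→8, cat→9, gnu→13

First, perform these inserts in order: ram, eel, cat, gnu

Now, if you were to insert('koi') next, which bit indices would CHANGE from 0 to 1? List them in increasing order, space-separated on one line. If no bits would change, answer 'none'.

Start: bits=00000000000000000
After insert 'ram': sets bits 5 7 12 -> bits=00000101000010000
After insert 'eel': sets bits 5 8 12 -> bits=00000101100010000
After insert 'cat': sets bits 9 11 13 -> bits=00000101110111000
After insert 'gnu': sets bits 8 13 15 -> bits=00000101110111010
insert 'koi' would touch bits 14 16; currently bit14=0, bit16=0
Bits that are 0 among those (would change 0->1): 14 16

Answer: 14 16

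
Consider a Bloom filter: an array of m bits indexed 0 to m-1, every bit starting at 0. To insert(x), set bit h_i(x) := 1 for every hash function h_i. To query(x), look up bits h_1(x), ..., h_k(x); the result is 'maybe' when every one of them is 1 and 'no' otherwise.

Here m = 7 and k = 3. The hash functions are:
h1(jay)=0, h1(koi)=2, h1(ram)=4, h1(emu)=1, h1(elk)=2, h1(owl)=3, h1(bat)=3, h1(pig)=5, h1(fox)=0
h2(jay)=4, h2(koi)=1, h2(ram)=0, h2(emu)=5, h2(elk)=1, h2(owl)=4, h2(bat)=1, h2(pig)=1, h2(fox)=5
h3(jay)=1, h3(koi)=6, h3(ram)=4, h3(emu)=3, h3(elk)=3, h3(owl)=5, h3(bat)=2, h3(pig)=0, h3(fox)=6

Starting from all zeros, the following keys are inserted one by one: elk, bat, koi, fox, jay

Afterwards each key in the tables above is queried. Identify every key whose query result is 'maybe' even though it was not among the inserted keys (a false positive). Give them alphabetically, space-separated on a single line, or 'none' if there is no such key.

Start: bits=0000000
After insert 'elk': sets bits 1 2 3 -> bits=0111000
After insert 'bat': sets bits 1 2 3 -> bits=0111000
After insert 'koi': sets bits 1 2 6 -> bits=0111001
After insert 'fox': sets bits 0 5 6 -> bits=1111011
After insert 'jay': sets bits 0 1 4 -> bits=1111111
Not inserted: emu owl pig ram — query each against bits=1111111:
query emu: checks bit1=1, bit3=1, bit5=1 (all 1) -> maybe => FALSE POSITIVE
query owl: checks bit3=1, bit4=1, bit5=1 (all 1) -> maybe => FALSE POSITIVE
query pig: checks bit0=1, bit1=1, bit5=1 (all 1) -> maybe => FALSE POSITIVE
query ram: checks bit0=1, bit4=1 (all 1) -> maybe => FALSE POSITIVE
False positives (alphabetical): emu owl pig ram

Answer: emu owl pig ram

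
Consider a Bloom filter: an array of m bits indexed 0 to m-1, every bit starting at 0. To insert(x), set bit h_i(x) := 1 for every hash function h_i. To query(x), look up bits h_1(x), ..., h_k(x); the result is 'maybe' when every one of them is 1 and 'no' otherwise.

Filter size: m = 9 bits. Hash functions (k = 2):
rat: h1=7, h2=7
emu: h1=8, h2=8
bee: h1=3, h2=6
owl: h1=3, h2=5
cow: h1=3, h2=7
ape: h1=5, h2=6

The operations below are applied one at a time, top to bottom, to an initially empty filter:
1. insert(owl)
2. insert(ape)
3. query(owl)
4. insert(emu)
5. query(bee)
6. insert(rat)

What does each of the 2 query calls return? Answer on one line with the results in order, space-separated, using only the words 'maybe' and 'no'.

Start: bits=000000000
Op 1: insert owl -> sets bits 3 5 -> bits=000101000
Op 2: insert ape -> sets bits 5 6 -> bits=000101100
Op 3: query owl -> checks bit3=1, bit5=1 (all 1) -> maybe
Op 4: insert emu -> sets bits 8 -> bits=000101101
Op 5: query bee -> checks bit3=1, bit6=1 (all 1) -> maybe
Op 6: insert rat -> sets bits 7 -> bits=000101111
Query results in order: maybe maybe

Answer: maybe maybe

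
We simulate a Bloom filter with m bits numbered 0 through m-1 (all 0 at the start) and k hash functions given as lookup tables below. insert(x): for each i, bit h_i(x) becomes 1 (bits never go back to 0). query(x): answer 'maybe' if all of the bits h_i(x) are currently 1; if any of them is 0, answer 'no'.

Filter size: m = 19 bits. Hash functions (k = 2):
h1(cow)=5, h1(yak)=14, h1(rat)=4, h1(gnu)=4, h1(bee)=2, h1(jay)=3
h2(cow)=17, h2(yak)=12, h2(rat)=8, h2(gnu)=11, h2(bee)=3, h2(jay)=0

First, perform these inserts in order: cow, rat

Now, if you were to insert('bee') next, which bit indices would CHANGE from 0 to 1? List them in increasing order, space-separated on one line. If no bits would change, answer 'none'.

Start: bits=0000000000000000000
After insert 'cow': sets bits 5 17 -> bits=0000010000000000010
After insert 'rat': sets bits 4 8 -> bits=0000110010000000010
insert 'bee' would touch bits 2 3; currently bit2=0, bit3=0
Bits that are 0 among those (would change 0->1): 2 3

Answer: 2 3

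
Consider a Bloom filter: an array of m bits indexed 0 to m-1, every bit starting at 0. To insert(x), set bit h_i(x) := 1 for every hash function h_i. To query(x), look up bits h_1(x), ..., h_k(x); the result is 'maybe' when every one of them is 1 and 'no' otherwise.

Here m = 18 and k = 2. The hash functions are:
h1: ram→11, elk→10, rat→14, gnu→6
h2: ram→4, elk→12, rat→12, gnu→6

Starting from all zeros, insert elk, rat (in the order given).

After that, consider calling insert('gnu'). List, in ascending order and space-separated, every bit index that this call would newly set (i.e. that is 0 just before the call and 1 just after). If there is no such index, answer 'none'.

Answer: 6

Derivation:
Start: bits=000000000000000000
After insert 'elk': sets bits 10 12 -> bits=000000000010100000
After insert 'rat': sets bits 12 14 -> bits=000000000010101000
insert 'gnu' would touch bits 6; currently bit6=0
Bits that are 0 among those (would change 0->1): 6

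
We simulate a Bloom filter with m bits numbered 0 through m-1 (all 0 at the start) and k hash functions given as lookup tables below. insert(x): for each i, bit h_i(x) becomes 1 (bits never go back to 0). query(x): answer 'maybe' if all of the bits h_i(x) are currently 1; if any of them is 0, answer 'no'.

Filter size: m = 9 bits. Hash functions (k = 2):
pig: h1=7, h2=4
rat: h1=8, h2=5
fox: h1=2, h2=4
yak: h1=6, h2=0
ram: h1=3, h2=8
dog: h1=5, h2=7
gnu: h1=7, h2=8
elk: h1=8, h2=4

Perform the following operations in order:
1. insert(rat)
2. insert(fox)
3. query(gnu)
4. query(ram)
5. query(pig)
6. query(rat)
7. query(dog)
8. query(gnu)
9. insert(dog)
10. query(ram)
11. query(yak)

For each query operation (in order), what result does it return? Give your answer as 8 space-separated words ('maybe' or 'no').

Answer: no no no maybe no no no no

Derivation:
Start: bits=000000000
Op 1: insert rat -> sets bits 5 8 -> bits=000001001
Op 2: insert fox -> sets bits 2 4 -> bits=001011001
Op 3: query gnu -> checks bit7=0, bit8=1 (has a 0) -> no
Op 4: query ram -> checks bit3=0, bit8=1 (has a 0) -> no
Op 5: query pig -> checks bit4=1, bit7=0 (has a 0) -> no
Op 6: query rat -> checks bit5=1, bit8=1 (all 1) -> maybe
Op 7: query dog -> checks bit5=1, bit7=0 (has a 0) -> no
Op 8: query gnu -> checks bit7=0, bit8=1 (has a 0) -> no
Op 9: insert dog -> sets bits 5 7 -> bits=001011011
Op 10: query ram -> checks bit3=0, bit8=1 (has a 0) -> no
Op 11: query yak -> checks bit0=0, bit6=0 (has a 0) -> no
Query results in order: no no no maybe no no no no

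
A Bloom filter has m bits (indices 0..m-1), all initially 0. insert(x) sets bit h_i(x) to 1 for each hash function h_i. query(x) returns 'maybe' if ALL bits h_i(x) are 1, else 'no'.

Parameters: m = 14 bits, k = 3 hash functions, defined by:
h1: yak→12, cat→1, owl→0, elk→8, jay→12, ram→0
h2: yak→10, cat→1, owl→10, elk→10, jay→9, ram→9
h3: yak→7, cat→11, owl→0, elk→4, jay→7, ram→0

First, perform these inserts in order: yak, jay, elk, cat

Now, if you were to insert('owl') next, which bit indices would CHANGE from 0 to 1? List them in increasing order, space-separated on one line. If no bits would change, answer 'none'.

Start: bits=00000000000000
After insert 'yak': sets bits 7 10 12 -> bits=00000001001010
After insert 'jay': sets bits 7 9 12 -> bits=00000001011010
After insert 'elk': sets bits 4 8 10 -> bits=00001001111010
After insert 'cat': sets bits 1 11 -> bits=01001001111110
insert 'owl' would touch bits 0 10; currently bit0=0, bit10=1
Bits that are 0 among those (would change 0->1): 0

Answer: 0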